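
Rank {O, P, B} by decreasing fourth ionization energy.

B, O, P

Consider each +3 ion: O³⁺ still has 3 valence electrons; P³⁺ still has 2 valence electrons; B³⁺ is the bare [He] core.
Breaking into a closed-shell core is much more expensive than removing a leftover valence electron — B has the largest IE_4 here.
Valence configurations: O³⁺ [He]2s²2p¹, P³⁺ [Ne]3s².
Approximate IE_4 values (kJ/mol): O 7469, P 4964, B 25026.
Overall IE_4 order: P < O < B.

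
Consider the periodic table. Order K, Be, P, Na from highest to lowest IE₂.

The second ionization energy removes an electron from the +1 ion. For each element: K⁺ is the bare [Ar] core; Be⁺ still has 1 valence electron; P⁺ still has 4 valence electrons; Na⁺ is the bare [Ne] core.
Breaking into a closed-shell core is much more expensive than removing a leftover valence electron — K and Na have the largest IE_2 here.
Valence configurations: Be⁺ [He]2s¹, P⁺ [Ne]3s²3p².
Approximate IE_2 values (kJ/mol): K 3052, Be 1757, P 1907, Na 4562.
Overall IE_2 order: Be < P < K < Na.

Na > K > P > Be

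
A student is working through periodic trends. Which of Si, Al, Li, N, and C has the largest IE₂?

Li

The second ionization energy removes an electron from the +1 ion. For each element: Si⁺ still has 3 valence electrons; Al⁺ still has 2 valence electrons; Li⁺ is the bare [He] core; N⁺ still has 4 valence electrons; C⁺ still has 3 valence electrons.
Pulling an electron out of a noble-gas core costs far more than removing a remaining valence electron, so Li sits at the high end of IE_2.
Valence configurations: Si⁺ [Ne]3s²3p¹, Al⁺ [Ne]3s², N⁺ [He]2s²2p², C⁺ [He]2s²2p¹.
Si⁺ loses a lone 3p electron whereas Al⁺ must break into a filled 3s² pair, so IE_2(Al) > IE_2(Si) even though Si has the higher nuclear charge.
The numbers (kJ/mol): Si 1577, Al 1817, Li 7298, N 2856, C 2353.
So the second ionization energies run Si < Al < C < N < Li.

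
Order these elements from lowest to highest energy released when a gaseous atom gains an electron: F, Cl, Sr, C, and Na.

C is in period 2, group 14; F is in period 2, group 17; Na is in period 3, group 1; Cl is in period 3, group 17; Sr is in period 5, group 2.
EA tends to increase across a period and decrease down a group, though the pattern is less regular than for IE or radius.
Here both period and group differ, so the two effects have to be weighed against each other.
Na > Sr: period and group pull opposite ways; the down-group shift dominates (53 vs 5 kJ/mol).
C > Na: relative to Na, both the across-period and down-group shifts push C's electron affinity up.
F > C: both are in period 2; the period trend gives F the larger value.
Cl > F: this pair runs against the simple trend — see the exception note.
Note the exception: Cl has a higher electron affinity than F, contrary to the simple trend — F's small 2p subshell makes the incoming electron feel strong e⁻–e⁻ repulsion, so Cl actually releases more energy on gaining an electron.
Approximate values (kJ/mol): C 122, F 328, Na 53, Cl 349, Sr 5.
So from lowest to highest: Sr < Na < C < F < Cl.

Sr < Na < C < F < Cl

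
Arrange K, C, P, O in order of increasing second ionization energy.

P, C, K, O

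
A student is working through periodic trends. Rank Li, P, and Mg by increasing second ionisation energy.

Mg, P, Li

After 1 electron has been removed, what remains? Li⁺ is the bare [He] core; P⁺ still has 4 valence electrons; Mg⁺ still has 1 valence electron.
Core electrons are held far more tightly than valence electrons, so Li tops the IE_2 order.
Valence configurations: P⁺ [Ne]3s²3p², Mg⁺ [Ne]3s¹.
Approximate IE_2 values (kJ/mol): Li 7298, P 1907, Mg 1451.
So the second ionization energies run Mg < P < Li.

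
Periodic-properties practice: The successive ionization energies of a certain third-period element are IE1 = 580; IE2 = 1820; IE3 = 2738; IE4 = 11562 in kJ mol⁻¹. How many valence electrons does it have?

3

Look for the largest jump between consecutive ionization energies: IE4/IE3 ≈ 4.2, far larger than any earlier ratio.
That jump marks the point where a core electron is being removed. So the atom has 3 valence electrons.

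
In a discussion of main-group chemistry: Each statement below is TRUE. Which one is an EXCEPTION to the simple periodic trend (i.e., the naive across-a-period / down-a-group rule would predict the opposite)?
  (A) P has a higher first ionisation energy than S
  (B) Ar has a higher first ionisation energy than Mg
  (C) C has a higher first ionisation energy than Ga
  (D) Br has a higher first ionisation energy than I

(A)

The general trend: first ionisation energy increases across a period and decreases down a group.
(A) P (period 3, group 15) vs S (period 3, group 16): the stated order contradicts the simple trend.
(B) Ar (period 3, group 18) vs Mg (period 3, group 2): the stated order agrees with the simple trend.
(C) C (period 2, group 14) vs Ga (period 4, group 13): the stated order agrees with the simple trend.
(D) Br (period 4, group 17) vs I (period 5, group 17): the stated order agrees with the simple trend.
The exception is (A): S (3p⁴) ionizes more easily than half-filled P (3p³) because the paired 3p electron in S is pushed out by e⁻–e⁻ repulsion.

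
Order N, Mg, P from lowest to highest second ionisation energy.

IE_2 is the cost of taking one more electron from the +1 cation: N⁺ still has 4 valence electrons; Mg⁺ still has 1 valence electron; P⁺ still has 4 valence electrons.
All are still removing valence electrons, so compare the +1 ions as you would atoms: IE_2 generally rises across a period (higher Z_eff) and falls down a group (larger shell), subject to the usual subshell exceptions.
Valence configurations: N⁺ [He]2s²2p², Mg⁺ [Ne]3s¹, P⁺ [Ne]3s²3p².
Tabulated IE_2 (kJ/mol): N 2856, Mg 1451, P 1907.
So the second ionization energies run Mg < P < N.

Mg, P, N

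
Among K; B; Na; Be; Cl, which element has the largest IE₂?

Na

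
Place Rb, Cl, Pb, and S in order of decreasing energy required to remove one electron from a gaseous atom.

S is in period 3, group 16; Cl is in period 3, group 17; Rb is in period 5, group 1; Pb is in period 6, group 14.
IE₁ increases left→right with effective nuclear charge and decreases top→bottom as the valence shell moves farther out.
Neither a single period nor a single group — weigh both effects.
Pb > Rb: the two effects oppose for this pair; the across-period effect wins (716 vs 403 kJ/mol).
S > Pb: both effects reinforce here, so S is clearly the higher of the two.
Cl > S: both are in period 3; the period trend gives Cl the larger value.
Tabulated first ionization energy (kJ/mol): S 1000, Cl 1251, Rb 403, Pb 716.
So from highest to lowest: Cl > S > Pb > Rb.

Cl, S, Pb, Rb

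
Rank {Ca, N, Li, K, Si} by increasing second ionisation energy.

Consider each +1 ion: Ca⁺ still has 1 valence electron; N⁺ still has 4 valence electrons; Li⁺ is the bare [He] core; K⁺ is the bare [Ar] core; Si⁺ still has 3 valence electrons.
Pulling an electron out of a noble-gas core costs far more than removing a remaining valence electron, so K and Li sit at the high end of IE_2.
Valence configurations: Ca⁺ [Ar]4s¹, N⁺ [He]2s²2p², Si⁺ [Ne]3s²3p¹.
The numbers (kJ/mol): Ca 1145, N 2856, Li 7298, K 3052, Si 1577.
Overall IE_2 order: Ca < Si < N < K < Li.

Ca, Si, N, K, Li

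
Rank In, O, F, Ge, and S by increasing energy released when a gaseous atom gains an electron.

In < Ge < O < S < F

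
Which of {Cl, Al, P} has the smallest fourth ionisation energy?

P

After 3 electrons have been removed, what remains? Cl³⁺ still has 4 valence electrons; Al³⁺ is the bare [Ne] core; P³⁺ still has 2 valence electrons.
Pulling an electron out of a noble-gas core costs far more than removing a remaining valence electron, so Al sits at the high end of IE_4.
Valence configurations: Cl³⁺ [Ne]3s²3p², P³⁺ [Ne]3s².
Tabulated IE_4 (kJ/mol): Cl 5159, Al 11577, P 4964.
Hence IE_4: P < Cl < Al.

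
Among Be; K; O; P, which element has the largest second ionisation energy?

O

After 1 electron has been removed, what remains? Be⁺ still has 1 valence electron; K⁺ is the bare [Ar] core; O⁺ still has 5 valence electrons; P⁺ still has 4 valence electrons.
Usually core removal costs more than valence removal, but here the competition is close: a tightly held n=2 valence electron can cost more to remove than an n=3 core electron, so the actual values have to decide it.
Valence configurations: Be⁺ [He]2s¹, O⁺ [He]2s²2p³, P⁺ [Ne]3s²3p².
Approximate IE_2 values (kJ/mol): Be 1757, K 3052, O 3388, P 1907.
Overall IE_2 order: Be < P < K < O.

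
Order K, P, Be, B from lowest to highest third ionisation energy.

P < B < K < Be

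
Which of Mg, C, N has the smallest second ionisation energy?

IE_2 is the cost of taking one more electron from the +1 cation: Mg⁺ still has 1 valence electron; C⁺ still has 3 valence electrons; N⁺ still has 4 valence electrons.
All are still removing valence electrons, so compare the +1 ions as you would atoms: IE_2 generally rises across a period (higher Z_eff) and falls down a group (larger shell), subject to the usual subshell exceptions.
Valence configurations: Mg⁺ [Ne]3s¹, C⁺ [He]2s²2p¹, N⁺ [He]2s²2p².
The numbers (kJ/mol): Mg 1451, C 2353, N 2856.
Hence IE_2: Mg < C < N.

Mg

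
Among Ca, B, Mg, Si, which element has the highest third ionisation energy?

The third ionization energy removes an electron from the +2 ion. For each element: Ca²⁺ is the bare [Ar] core; B²⁺ still has 1 valence electron; Mg²⁺ is the bare [Ne] core; Si²⁺ still has 2 valence electrons.
Core electrons are held far more tightly than valence electrons, so Ca and Mg top the IE_3 order.
Valence configurations: B²⁺ [He]2s¹, Si²⁺ [Ne]3s².
Tabulated IE_3 (kJ/mol): Ca 4912, B 3660, Mg 7733, Si 3232.
Hence IE_3: Si < B < Ca < Mg.

Mg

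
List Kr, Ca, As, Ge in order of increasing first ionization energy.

Ca < Ge < As < Kr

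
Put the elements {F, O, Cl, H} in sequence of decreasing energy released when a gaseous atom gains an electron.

Cl > F > O > H

H is in period 1, group 1; O is in period 2, group 16; F is in period 2, group 17; Cl is in period 3, group 17.
Adding an electron releases more energy for atoms nearer the top right (short of the noble gases).
Neither a single period nor a single group — weigh both effects.
O > H: period and group pull opposite ways; the across-period shift dominates (141 vs 73 kJ/mol).
F > O: F lies to the right of O in period 2, so the across-period effect alone puts F higher.
Cl > F: this pair runs against the simple trend — see the exception note.
Note the exception: Cl has a higher electron affinity than F, contrary to the simple trend — F's small 2p subshell makes the incoming electron feel strong e⁻–e⁻ repulsion, so Cl actually releases more energy on gaining an electron.
Approximate values (kJ/mol): H 73, O 141, F 328, Cl 349.
So from highest to lowest: Cl > F > O > H.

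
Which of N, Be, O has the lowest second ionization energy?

Be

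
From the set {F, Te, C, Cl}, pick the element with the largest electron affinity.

C is in period 2, group 14; F is in period 2, group 17; Cl is in period 3, group 17; Te is in period 5, group 16.
Adding an electron releases more energy for atoms nearer the top right (short of the noble gases).
Here both period and group differ, so the two effects have to be weighed against each other.
Te > C: the two effects oppose for this pair; the across-period effect wins (190 vs 122 kJ/mol).
F > Te: both effects reinforce here, so F is clearly the higher of the two.
Cl > F: this pair runs against the simple trend — see the exception note.
Note the exception: Cl has a higher electron affinity than F, contrary to the simple trend — F's small 2p subshell makes the incoming electron feel strong e⁻–e⁻ repulsion, so Cl actually releases more energy on gaining an electron.
Approximate values (kJ/mol): C 122, F 328, Cl 349, Te 190.
The largest electron affinity among these belongs to Cl.

Cl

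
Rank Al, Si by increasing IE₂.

Si, Al

After 1 electron has been removed, what remains? Al⁺ still has 2 valence electrons; Si⁺ still has 3 valence electrons.
All are still removing valence electrons, so compare the +1 ions as you would atoms: IE_2 generally rises across a period (higher Z_eff) and falls down a group (larger shell), subject to the usual subshell exceptions.
Valence configurations: Al⁺ [Ne]3s², Si⁺ [Ne]3s²3p¹.
Si⁺ loses a lone 3p electron whereas Al⁺ must break into a filled 3s² pair, so IE_2(Al) > IE_2(Si) even though Si has the higher nuclear charge.
Tabulated IE_2 (kJ/mol): Al 1817, Si 1577.
So the second ionization energies run Si < Al.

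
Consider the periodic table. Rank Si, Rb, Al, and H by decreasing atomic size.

H is in period 1, group 1; Al is in period 3, group 13; Si is in period 3, group 14; Rb is in period 5, group 1.
Radius decreases left→right (rising Z_eff, same n) and increases top→bottom (higher n).
Here both period and group differ, so the two effects have to be weighed against each other.
Si > H: period and group pull opposite ways; the down-group shift dominates (116 vs 32 pm).
Al > Si: Al lies to the left of Si in period 3, so the across-period effect alone puts Al larger.
Rb > Al: both effects reinforce here, so Rb is clearly the larger of the two.
Tabulated atomic radius (pm): H 32, Al 126, Si 116, Rb 210.
So from largest to smallest: Rb > Al > Si > H.

Rb, Al, Si, H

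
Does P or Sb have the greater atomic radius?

Sb

P is in period 3, group 15; Sb is in period 5, group 15.
Radius decreases left→right (rising Z_eff, same n) and increases top→bottom (higher n).
All are in group 15, so atomic radius increases down the group.
So Sb has the greater atomic radius (Sb > P).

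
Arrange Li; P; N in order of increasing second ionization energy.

P < N < Li

The second ionization energy removes an electron from the +1 ion. For each element: Li⁺ is the bare [He] core; P⁺ still has 4 valence electrons; N⁺ still has 4 valence electrons.
Pulling an electron out of a noble-gas core costs far more than removing a remaining valence electron, so Li sits at the high end of IE_2.
Valence configurations: P⁺ [Ne]3s²3p², N⁺ [He]2s²2p².
Approximate IE_2 values (kJ/mol): Li 7298, P 1907, N 2856.
So the second ionization energies run P < N < Li.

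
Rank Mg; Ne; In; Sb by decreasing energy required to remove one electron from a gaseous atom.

Ne is in period 2, group 18; Mg is in period 3, group 2; In is in period 5, group 13; Sb is in period 5, group 15.
First ionization energy rises across a period (greater Z_eff holds electrons more tightly) and falls down a group (valence electrons are farther from the nucleus).
These span different periods and groups, so the two trends combine.
Mg > In: the two effects oppose for this pair; the down-group effect wins (738 vs 558 kJ/mol).
Sb > Mg: the two effects oppose for this pair; the across-period effect wins (831 vs 738 kJ/mol).
Ne > Sb: relative to Sb, both the across-period and down-group shifts push Ne's first ionization energy up.
Approximate values (kJ/mol): Ne 2081, Mg 738, In 558, Sb 831.
So from highest to lowest: Ne > Sb > Mg > In.

Ne > Sb > Mg > In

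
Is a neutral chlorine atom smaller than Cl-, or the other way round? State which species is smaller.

Cl

Forming Cl- adds 1 electron to Cl. More electron–electron repulsion in the same shell, with unchanged nuclear charge, lets the cloud expand.
An anion is larger than its parent atom: Cl- > Cl.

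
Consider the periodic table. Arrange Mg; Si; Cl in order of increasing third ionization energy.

Consider each +2 ion: Mg²⁺ is the bare [Ne] core; Si²⁺ still has 2 valence electrons; Cl²⁺ still has 5 valence electrons.
Core electrons are held far more tightly than valence electrons, so Mg tops the IE_3 order.
Valence configurations: Si²⁺ [Ne]3s², Cl²⁺ [Ne]3s²3p³.
Approximate IE_3 values (kJ/mol): Mg 7733, Si 3232, Cl 3822.
Overall IE_3 order: Si < Cl < Mg.

Si < Cl < Mg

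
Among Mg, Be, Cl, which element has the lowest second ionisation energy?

Mg

Consider each +1 ion: Mg⁺ still has 1 valence electron; Be⁺ still has 1 valence electron; Cl⁺ still has 6 valence electrons.
All are still removing valence electrons, so compare the +1 ions as you would atoms: IE_2 generally rises across a period (higher Z_eff) and falls down a group (larger shell), subject to the usual subshell exceptions.
Valence configurations: Mg⁺ [Ne]3s¹, Be⁺ [He]2s¹, Cl⁺ [Ne]3s²3p⁴.
Approximate IE_2 values (kJ/mol): Mg 1451, Be 1757, Cl 2298.
So the second ionization energies run Mg < Be < Cl.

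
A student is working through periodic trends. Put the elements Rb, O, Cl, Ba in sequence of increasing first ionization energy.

Rb < Ba < Cl < O

Across a period the outer electron is held more tightly (higher IE₁); down a group it sits in a higher shell, more shielded, and comes off more easily.
Neither a single period nor a single group — weigh both effects.
Ba > Rb: period and group pull opposite ways; the across-period shift dominates (503 vs 403 kJ/mol).
Cl > Ba: both effects reinforce here, so Cl is clearly the higher of the two.
O > Cl: period and group pull opposite ways; the down-group shift dominates (1314 vs 1251 kJ/mol).
For reference (kJ/mol): O 1314, Cl 1251, Rb 403, Ba 503.
So from lowest to highest: Rb < Ba < Cl < O.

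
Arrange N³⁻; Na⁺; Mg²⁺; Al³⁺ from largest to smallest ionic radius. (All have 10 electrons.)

N³⁻ > Na⁺ > Mg²⁺ > Al³⁺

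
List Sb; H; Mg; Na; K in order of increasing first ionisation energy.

IE₁ increases left→right with effective nuclear charge and decreases top→bottom as the valence shell moves farther out.
Here both period and group differ, so the two effects have to be weighed against each other.
Na > K: Na sits above K in group 1, so the down-group effect alone puts Na higher.
Mg > Na: both are in period 3; the period trend gives Mg the larger value.
Sb > Mg: the two effects oppose for this pair; the across-period effect wins (831 vs 738 kJ/mol).
H > Sb: the two effects oppose for this pair; the down-group effect wins (1312 vs 831 kJ/mol).
Tabulated first ionization energy (kJ/mol): H 1312, Na 496, Mg 738, K 419, Sb 831.
So from lowest to highest: K < Na < Mg < Sb < H.

K < Na < Mg < Sb < H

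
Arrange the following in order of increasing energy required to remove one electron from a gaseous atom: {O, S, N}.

S < O < N

N is in period 2, group 15; O is in period 2, group 16; S is in period 3, group 16.
Removing the outermost electron gets harder across a period and easier down a group.
Here both period and group differ, so the two effects have to be weighed against each other.
O > S: they share group 16; the group trend gives O the larger value.
N > O: this pair runs against the simple trend — see the exception note.
Note the exception: N has a higher first ionization energy than O, contrary to the simple trend — pairing an electron in O's 2p⁴ costs repulsion energy, so O ionizes more easily than half-filled N (2p³).
For reference (kJ/mol): N 1402, O 1314, S 1000.
So from lowest to highest: S < O < N.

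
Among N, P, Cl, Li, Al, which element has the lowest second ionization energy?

Consider each +1 ion: N⁺ still has 4 valence electrons; P⁺ still has 4 valence electrons; Cl⁺ still has 6 valence electrons; Li⁺ is the bare [He] core; Al⁺ still has 2 valence electrons.
Pulling an electron out of a noble-gas core costs far more than removing a remaining valence electron, so Li sits at the high end of IE_2.
Valence configurations: N⁺ [He]2s²2p², P⁺ [Ne]3s²3p², Cl⁺ [Ne]3s²3p⁴, Al⁺ [Ne]3s².
Tabulated IE_2 (kJ/mol): N 2856, P 1907, Cl 2298, Li 7298, Al 1817.
So the second ionization energies run Al < P < Cl < N < Li.

Al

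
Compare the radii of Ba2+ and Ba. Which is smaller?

Ba2+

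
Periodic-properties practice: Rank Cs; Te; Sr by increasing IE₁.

IE₁ increases left→right with effective nuclear charge and decreases top→bottom as the valence shell moves farther out.
Neither a single period nor a single group — weigh both effects.
Sr > Cs: relative to Cs, both the across-period and down-group shifts push Sr's first ionization energy up.
Te > Sr: both are in period 5; the period trend gives Te the larger value.
For reference (kJ/mol): Sr 550, Te 869, Cs 376.
So from lowest to highest: Cs < Sr < Te.

Cs < Sr < Te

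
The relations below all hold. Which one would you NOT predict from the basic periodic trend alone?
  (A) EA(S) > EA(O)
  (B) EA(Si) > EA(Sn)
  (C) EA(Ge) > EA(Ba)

(A)

The general trend: electron affinity increases across a period and decreases down a group.
(A) S (period 3, group 16) vs O (period 2, group 16): the stated order contradicts the simple trend.
(B) Si (period 3, group 14) vs Sn (period 5, group 14): the stated order agrees with the simple trend.
(C) Ge (period 4, group 14) vs Ba (period 6, group 2): the stated order agrees with the simple trend.
The exception is (A): the compact 2p subshell of O repels the added electron more than S's larger 3p does.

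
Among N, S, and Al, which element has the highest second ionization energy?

The second ionization energy removes an electron from the +1 ion. For each element: N⁺ still has 4 valence electrons; S⁺ still has 5 valence electrons; Al⁺ still has 2 valence electrons.
All are still removing valence electrons, so compare the +1 ions as you would atoms: IE_2 generally rises across a period (higher Z_eff) and falls down a group (larger shell), subject to the usual subshell exceptions.
Valence configurations: N⁺ [He]2s²2p², S⁺ [Ne]3s²3p³, Al⁺ [Ne]3s².
Approximate IE_2 values (kJ/mol): N 2856, S 2252, Al 1817.
Overall IE_2 order: Al < S < N.

N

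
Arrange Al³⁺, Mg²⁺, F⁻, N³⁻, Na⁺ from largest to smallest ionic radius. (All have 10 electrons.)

N³⁻ > F⁻ > Na⁺ > Mg²⁺ > Al³⁺

All of these have 10 electrons, so size is governed by nuclear charge alone: the more protons, the stronger the pull on the same electron cloud, and the smaller the ion.
Nuclear charges: Al³⁺ (Z=13), Mg²⁺ (Z=12), Na⁺ (Z=11), F⁻ (Z=9), N³⁻ (Z=7).
Largest to smallest: N³⁻ > F⁻ > Na⁺ > Mg²⁺ > Al³⁺.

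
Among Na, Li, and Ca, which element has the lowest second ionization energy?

Ca

After 1 electron has been removed, what remains? Na⁺ is the bare [Ne] core; Li⁺ is the bare [He] core; Ca⁺ still has 1 valence electron.
Core electrons are held far more tightly than valence electrons, so Na and Li top the IE_2 order.
Approximate IE_2 values (kJ/mol): Na 4562, Li 7298, Ca 1145.
Putting it together, IE_2: Ca < Na < Li.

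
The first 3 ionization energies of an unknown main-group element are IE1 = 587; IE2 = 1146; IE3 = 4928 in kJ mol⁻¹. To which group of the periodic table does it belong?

Group 2

Look for the largest jump between consecutive ionization energies: IE3/IE2 ≈ 4.3, far larger than any earlier ratio.
That jump marks the point where a core electron is being removed. So the atom has 2 valence electrons.
A main-group element with 2 valence electrons is in group 2.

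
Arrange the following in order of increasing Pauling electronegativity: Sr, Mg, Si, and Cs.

Cs, Sr, Mg, Si

Mg is in period 3, group 2; Si is in period 3, group 14; Sr is in period 5, group 2; Cs is in period 6, group 1.
EN rises left→right (higher Z_eff, smaller atoms) and falls top→bottom (larger, more shielded atoms).
Here both period and group differ, so the two effects have to be weighed against each other.
Sr > Cs: both effects reinforce here, so Sr is clearly the higher of the two.
Mg > Sr: they share group 2; the group trend gives Mg the larger value.
Si > Mg: Si lies to the right of Mg in period 3, so the across-period effect alone puts Si higher.
Approximate values (Pauling): Mg 1.31, Si 1.90, Sr 0.95, Cs 0.79.
So from lowest to highest: Cs < Sr < Mg < Si.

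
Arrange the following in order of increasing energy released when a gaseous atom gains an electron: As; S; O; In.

In, As, O, S

O is in period 2, group 16; S is in period 3, group 16; As is in period 4, group 15; In is in period 5, group 13.
Atoms with high Z_eff and room in the valence shell (especially the halogens) have the most exothermic electron affinities.
Here both period and group differ, so the two effects have to be weighed against each other.
As > In: both effects reinforce here, so As is clearly the higher of the two.
O > As: both effects reinforce here, so O is clearly the higher of the two.
S > O: this pair runs against the simple trend — see the exception note.
Note the exception: S has a higher electron affinity than O, contrary to the simple trend — the compact 2p subshell of O repels the added electron more than S's larger 3p does.
Tabulated electron affinity (kJ/mol): O 141, S 200, As 78, In 29.
So from lowest to highest: In < As < O < S.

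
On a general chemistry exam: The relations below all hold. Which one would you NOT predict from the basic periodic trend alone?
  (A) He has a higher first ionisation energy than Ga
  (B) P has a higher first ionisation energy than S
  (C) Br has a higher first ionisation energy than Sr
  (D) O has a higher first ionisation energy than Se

The general trend: first ionisation energy increases across a period and decreases down a group.
(A) He (period 1, group 18) vs Ga (period 4, group 13): the stated order agrees with the simple trend.
(B) P (period 3, group 15) vs S (period 3, group 16): the stated order contradicts the simple trend.
(C) Br (period 4, group 17) vs Sr (period 5, group 2): the stated order agrees with the simple trend.
(D) O (period 2, group 16) vs Se (period 4, group 16): the stated order agrees with the simple trend.
The exception is (B): S (3p⁴) ionizes more easily than half-filled P (3p³) because the paired 3p electron in S is pushed out by e⁻–e⁻ repulsion.

(B)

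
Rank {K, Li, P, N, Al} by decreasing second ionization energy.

After 1 electron has been removed, what remains? K⁺ is the bare [Ar] core; Li⁺ is the bare [He] core; P⁺ still has 4 valence electrons; N⁺ still has 4 valence electrons; Al⁺ still has 2 valence electrons.
Breaking into a closed-shell core is much more expensive than removing a leftover valence electron — K and Li have the largest IE_2 here.
Valence configurations: P⁺ [Ne]3s²3p², N⁺ [He]2s²2p², Al⁺ [Ne]3s².
The numbers (kJ/mol): K 3052, Li 7298, P 1907, N 2856, Al 1817.
So the second ionization energies run Al < P < N < K < Li.

Li > K > N > P > Al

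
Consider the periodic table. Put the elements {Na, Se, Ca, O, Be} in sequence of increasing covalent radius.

O, Be, Se, Na, Ca

Be is in period 2, group 2; O is in period 2, group 16; Na is in period 3, group 1; Ca is in period 4, group 2; Se is in period 4, group 16.
Across a period the added protons contract the valence shell; down a group each new principal shell makes the atom larger.
Neither a single period nor a single group — weigh both effects.
Be > O: both are in period 2; the period trend gives Be the larger value.
Se > Be: the two effects oppose for this pair; the down-group effect wins (116 vs 102 pm).
Na > Se: the two effects oppose for this pair; the across-period effect wins (155 vs 116 pm).
Ca > Na: period and group pull opposite ways; the down-group shift dominates (171 vs 155 pm).
Tabulated atomic radius (pm): Be 102, O 63, Na 155, Ca 171, Se 116.
So from smallest to largest: O < Be < Se < Na < Ca.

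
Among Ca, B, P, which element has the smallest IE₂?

After 1 electron has been removed, what remains? Ca⁺ still has 1 valence electron; B⁺ still has 2 valence electrons; P⁺ still has 4 valence electrons.
All are still removing valence electrons, so compare the +1 ions as you would atoms: IE_2 generally rises across a period (higher Z_eff) and falls down a group (larger shell), subject to the usual subshell exceptions.
Valence configurations: Ca⁺ [Ar]4s¹, B⁺ [He]2s², P⁺ [Ne]3s²3p².
The numbers (kJ/mol): Ca 1145, B 2427, P 1907.
Putting it together, IE_2: Ca < P < B.

Ca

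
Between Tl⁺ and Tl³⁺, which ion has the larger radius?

Both ions have Z = 81 protons, but Tl³⁺ has lost more electrons, so its remaining electrons feel a larger effective nuclear charge per electron and are pulled in more tightly.
Higher positive charge → smaller ion, so Tl⁺ > Tl³⁺.

Tl⁺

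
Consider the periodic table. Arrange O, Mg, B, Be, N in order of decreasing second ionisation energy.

O > N > B > Be > Mg

The second ionization energy removes an electron from the +1 ion. For each element: O⁺ still has 5 valence electrons; Mg⁺ still has 1 valence electron; B⁺ still has 2 valence electrons; Be⁺ still has 1 valence electron; N⁺ still has 4 valence electrons.
All are still removing valence electrons, so compare the +1 ions as you would atoms: IE_2 generally rises across a period (higher Z_eff) and falls down a group (larger shell), subject to the usual subshell exceptions.
Valence configurations: O⁺ [He]2s²2p³, Mg⁺ [Ne]3s¹, B⁺ [He]2s², Be⁺ [He]2s¹, N⁺ [He]2s²2p².
Tabulated IE_2 (kJ/mol): O 3388, Mg 1451, B 2427, Be 1757, N 2856.
Hence IE_2: Mg < Be < B < N < O.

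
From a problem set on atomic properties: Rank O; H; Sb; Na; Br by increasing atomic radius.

H, O, Br, Sb, Na

H is in period 1, group 1; O is in period 2, group 16; Na is in period 3, group 1; Br is in period 4, group 17; Sb is in period 5, group 15.
Radius decreases left→right (rising Z_eff, same n) and increases top→bottom (higher n).
These span different periods and groups, so the two trends combine.
O > H: period and group pull opposite ways; the down-group shift dominates (63 vs 32 pm).
Br > O: the two effects oppose for this pair; the down-group effect wins (114 vs 63 pm).
Sb > Br: relative to Br, both the across-period and down-group shifts push Sb's atomic radius up.
Na > Sb: period and group pull opposite ways; the across-period shift dominates (155 vs 140 pm).
For reference (pm): H 32, O 63, Na 155, Br 114, Sb 140.
So from smallest to largest: H < O < Br < Sb < Na.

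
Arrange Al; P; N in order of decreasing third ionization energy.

The third ionization energy removes an electron from the +2 ion. For each element: Al²⁺ still has 1 valence electron; P²⁺ still has 3 valence electrons; N²⁺ still has 3 valence electrons.
All are still removing valence electrons, so compare the +2 ions as you would atoms: IE_3 generally rises across a period (higher Z_eff) and falls down a group (larger shell), subject to the usual subshell exceptions.
Valence configurations: Al²⁺ [Ne]3s¹, P²⁺ [Ne]3s²3p¹, N²⁺ [He]2s²2p¹.
The numbers (kJ/mol): Al 2745, P 2914, N 4578.
So the third ionization energies run Al < P < N.

N > P > Al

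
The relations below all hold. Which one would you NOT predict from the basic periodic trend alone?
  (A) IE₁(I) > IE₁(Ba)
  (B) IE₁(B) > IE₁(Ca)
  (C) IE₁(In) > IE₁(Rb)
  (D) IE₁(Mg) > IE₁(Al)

The general trend: IE₁ increases across a period and decreases down a group.
(A) I (period 5, group 17) vs Ba (period 6, group 2): the stated order agrees with the simple trend.
(B) B (period 2, group 13) vs Ca (period 4, group 2): the stated order agrees with the simple trend.
(C) In (period 5, group 13) vs Rb (period 5, group 1): the stated order agrees with the simple trend.
(D) Mg (period 3, group 2) vs Al (period 3, group 13): the stated order contradicts the simple trend.
The exception is (D): Al's single 3p electron is easier to remove than one from Mg's filled 3s².

(D)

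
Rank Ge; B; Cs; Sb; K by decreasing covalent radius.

Cs > K > Sb > Ge > B

B is in period 2, group 13; K is in period 4, group 1; Ge is in period 4, group 14; Sb is in period 5, group 15; Cs is in period 6, group 1.
Radius decreases left→right (rising Z_eff, same n) and increases top→bottom (higher n).
Here both period and group differ, so the two effects have to be weighed against each other.
Ge > B: period and group pull opposite ways; the down-group shift dominates (121 vs 85 pm).
Sb > Ge: the two effects oppose for this pair; the down-group effect wins (140 vs 121 pm).
K > Sb: the two effects oppose for this pair; the across-period effect wins (196 vs 140 pm).
Cs > K: they share group 1; the group trend gives Cs the larger value.
Tabulated atomic radius (pm): B 85, K 196, Ge 121, Sb 140, Cs 232.
So from largest to smallest: Cs > K > Sb > Ge > B.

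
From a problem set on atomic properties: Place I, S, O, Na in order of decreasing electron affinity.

I > S > O > Na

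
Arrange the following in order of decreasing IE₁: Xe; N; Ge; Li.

N > Xe > Ge > Li

Li is in period 2, group 1; N is in period 2, group 15; Ge is in period 4, group 14; Xe is in period 5, group 18.
Removing the outermost electron gets harder across a period and easier down a group.
Here both period and group differ, so the two effects have to be weighed against each other.
Ge > Li: period and group pull opposite ways; the across-period shift dominates (762 vs 520 kJ/mol).
Xe > Ge: period and group pull opposite ways; the across-period shift dominates (1170 vs 762 kJ/mol).
N > Xe: period and group pull opposite ways; the down-group shift dominates (1402 vs 1170 kJ/mol).
Approximate values (kJ/mol): Li 520, N 1402, Ge 762, Xe 1170.
So from highest to lowest: N > Xe > Ge > Li.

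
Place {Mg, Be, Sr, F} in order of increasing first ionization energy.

Across a period the outer electron is held more tightly (higher IE₁); down a group it sits in a higher shell, more shielded, and comes off more easily.
Neither a single period nor a single group — weigh both effects.
Mg > Sr: Mg sits above Sr in group 2, so the down-group effect alone puts Mg higher.
Be > Mg: they share group 2; the group trend gives Be the larger value.
F > Be: both are in period 2; the period trend gives F the larger value.
For reference (kJ/mol): Be 900, F 1681, Mg 738, Sr 550.
So from lowest to highest: Sr < Mg < Be < F.

Sr, Mg, Be, F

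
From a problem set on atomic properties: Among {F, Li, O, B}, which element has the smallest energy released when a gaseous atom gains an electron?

EA tends to increase across a period and decrease down a group, though the pattern is less regular than for IE or radius.
All lie in period 2; the across-period trend (electron affinity increases left to right) applies, with the exception below.
Note the exception: Li has a higher electron affinity than B, contrary to the simple trend — B's ns²np¹ configuration gives only a small electron affinity — the sparsely filled np subshell binds an added electron weakly.
For reference (kJ/mol): Li 60, B 27, O 141, F 328.
The smallest energy released when a gaseous atom gains an electron among these belongs to B.

B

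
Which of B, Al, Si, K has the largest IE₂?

Consider each +1 ion: B⁺ still has 2 valence electrons; Al⁺ still has 2 valence electrons; Si⁺ still has 3 valence electrons; K⁺ is the bare [Ar] core.
Breaking into a closed-shell core is much more expensive than removing a leftover valence electron — K has the largest IE_2 here.
Valence configurations: B⁺ [He]2s², Al⁺ [Ne]3s², Si⁺ [Ne]3s²3p¹.
Si⁺ loses a lone 3p electron whereas Al⁺ must break into a filled 3s² pair, so IE_2(Al) > IE_2(Si) even though Si has the higher nuclear charge.
The numbers (kJ/mol): B 2427, Al 1817, Si 1577, K 3052.
So the second ionization energies run Si < Al < B < K.

K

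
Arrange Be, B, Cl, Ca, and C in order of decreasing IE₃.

Be > Ca > C > Cl > B

The third ionization energy removes an electron from the +2 ion. For each element: Be²⁺ is the bare [He] core; B²⁺ still has 1 valence electron; Cl²⁺ still has 5 valence electrons; Ca²⁺ is the bare [Ar] core; C²⁺ still has 2 valence electrons.
Pulling an electron out of a noble-gas core costs far more than removing a remaining valence electron, so Ca and Be sit at the high end of IE_3.
Valence configurations: B²⁺ [He]2s¹, Cl²⁺ [Ne]3s²3p³, C²⁺ [He]2s².
The numbers (kJ/mol): Be 14849, B 3660, Cl 3822, Ca 4912, C 4620.
Overall IE_3 order: B < Cl < C < Ca < Be.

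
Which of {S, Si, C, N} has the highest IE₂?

After 1 electron has been removed, what remains? S⁺ still has 5 valence electrons; Si⁺ still has 3 valence electrons; C⁺ still has 3 valence electrons; N⁺ still has 4 valence electrons.
All are still removing valence electrons, so compare the +1 ions as you would atoms: IE_2 generally rises across a period (higher Z_eff) and falls down a group (larger shell), subject to the usual subshell exceptions.
Valence configurations: S⁺ [Ne]3s²3p³, Si⁺ [Ne]3s²3p¹, C⁺ [He]2s²2p¹, N⁺ [He]2s²2p².
Tabulated IE_2 (kJ/mol): S 2252, Si 1577, C 2353, N 2856.
So the second ionization energies run Si < S < C < N.

N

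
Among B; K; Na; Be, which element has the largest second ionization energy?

Na

After 1 electron has been removed, what remains? B⁺ still has 2 valence electrons; K⁺ is the bare [Ar] core; Na⁺ is the bare [Ne] core; Be⁺ still has 1 valence electron.
Pulling an electron out of a noble-gas core costs far more than removing a remaining valence electron, so K and Na sit at the high end of IE_2.
Valence configurations: B⁺ [He]2s², Be⁺ [He]2s¹.
Tabulated IE_2 (kJ/mol): B 2427, K 3052, Na 4562, Be 1757.
Putting it together, IE_2: Be < B < K < Na.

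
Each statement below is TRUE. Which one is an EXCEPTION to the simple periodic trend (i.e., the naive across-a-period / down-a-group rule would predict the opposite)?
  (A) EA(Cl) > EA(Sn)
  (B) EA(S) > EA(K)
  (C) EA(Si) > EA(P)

The general trend: electron affinity increases across a period and decreases down a group.
(A) Cl (period 3, group 17) vs Sn (period 5, group 14): the stated order agrees with the simple trend.
(B) S (period 3, group 16) vs K (period 4, group 1): the stated order agrees with the simple trend.
(C) Si (period 3, group 14) vs P (period 3, group 15): the stated order contradicts the simple trend.
The exception is (C): adding an electron to P's half-filled 3p³ is unfavourable, so Si (3p²) has the more exothermic EA.

(C)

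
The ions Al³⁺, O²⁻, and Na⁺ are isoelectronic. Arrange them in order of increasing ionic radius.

Al³⁺ < Na⁺ < O²⁻

All of these have 10 electrons, so size is governed by nuclear charge alone: the more protons, the stronger the pull on the same electron cloud, and the smaller the ion.
Nuclear charges: Al³⁺ (Z=13), Na⁺ (Z=11), O²⁻ (Z=8).
Smallest to largest: Al³⁺ < Na⁺ < O²⁻.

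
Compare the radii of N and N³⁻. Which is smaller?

N

Forming N³⁻ adds 3 electrons to N. More electron–electron repulsion in the same shell, with unchanged nuclear charge, lets the cloud expand.
An anion is larger than its parent atom: N³⁻ > N.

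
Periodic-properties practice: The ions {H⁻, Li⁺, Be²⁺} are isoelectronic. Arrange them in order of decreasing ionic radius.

All of these have 2 electrons, so size is governed by nuclear charge alone: the more protons, the stronger the pull on the same electron cloud, and the smaller the ion.
Nuclear charges: Be²⁺ (Z=4), Li⁺ (Z=3), H⁻ (Z=1).
Largest to smallest: H⁻ > Li⁺ > Be²⁺.

H⁻ > Li⁺ > Be²⁺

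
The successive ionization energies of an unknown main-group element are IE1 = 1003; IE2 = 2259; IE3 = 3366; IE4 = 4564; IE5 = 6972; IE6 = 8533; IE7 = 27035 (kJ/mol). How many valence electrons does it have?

Look for the largest jump between consecutive ionization energies: IE7/IE6 ≈ 3.2, far larger than any earlier ratio.
That jump marks the point where a core electron is being removed. So the atom has 6 valence electrons.

6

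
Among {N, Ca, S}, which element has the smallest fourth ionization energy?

Consider each +3 ion: N³⁺ still has 2 valence electrons; Ca³⁺ is already 1 electron into the core; S³⁺ still has 3 valence electrons.
Usually core removal costs more than valence removal, but here the competition is close: a tightly held n=2 valence electron can cost more to remove than an n=3 core electron, so the actual values have to decide it.
Valence configurations: N³⁺ [He]2s², S³⁺ [Ne]3s²3p¹.
Approximate IE_4 values (kJ/mol): N 7475, Ca 6491, S 4556.
Hence IE_4: S < Ca < N.

S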